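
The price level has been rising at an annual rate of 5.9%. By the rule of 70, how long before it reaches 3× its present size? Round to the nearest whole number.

At 5.9% it doubles every 70/5.9 ≈ 11.86 years.
Reaching 3× takes log₂(3) ≈ 1.58 doublings.
1.58 × 11.86 ≈ 19 years.

roughly 19 years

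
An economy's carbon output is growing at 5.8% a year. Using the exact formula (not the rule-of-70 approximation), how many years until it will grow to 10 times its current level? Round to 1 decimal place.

40.8 years

t = ln(10) / ln(1 + 0.058) = 2.3026 / 0.056380 ≈ 40.84.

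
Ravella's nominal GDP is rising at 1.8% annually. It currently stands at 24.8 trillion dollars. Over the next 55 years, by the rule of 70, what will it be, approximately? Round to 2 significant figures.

It doubles every 70/1.8 ≈ 38.89 years, so 55 years is 1.41 doublings.
2^1.41 ≈ 2.66; 24.8 × 2.66 ≈ 66 trillion dollars.

roughly 66 trillion dollars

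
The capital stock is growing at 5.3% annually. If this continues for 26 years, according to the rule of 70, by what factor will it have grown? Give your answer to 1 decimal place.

Doubling time ≈ 70/5.3 = 13.21 years.
26 years / 13.21 ≈ 1.97 doublings → factor 2^1.97 ≈ 3.9.

approximately 3.9 times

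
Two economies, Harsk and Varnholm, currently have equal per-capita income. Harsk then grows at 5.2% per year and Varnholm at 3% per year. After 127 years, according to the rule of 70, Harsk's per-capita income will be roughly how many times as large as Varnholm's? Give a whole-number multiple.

roughly 16 times

Only the 2.2-point difference matters.
70/2.2 ≈ 31.82 years per doubling of the ratio; 127 years gives 3.99 doublings, so ≈ 16×.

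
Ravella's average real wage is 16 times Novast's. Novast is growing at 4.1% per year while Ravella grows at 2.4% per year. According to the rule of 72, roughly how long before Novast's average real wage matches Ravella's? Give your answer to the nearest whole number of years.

about 169 years

The growth-rate gap is 4.1% − 2.4% = 1.7 percentage points.
So the ratio between them halves every 72/1.7 ≈ 42.35 years.
A 16 times gap closes after 4 halvings: 4 × 42.35 ≈ 169 years.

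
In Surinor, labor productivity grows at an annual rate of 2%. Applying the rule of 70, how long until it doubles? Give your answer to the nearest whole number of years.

around 35 years

70/2 ≈ 35.00, so it doubles roughly every 35 years.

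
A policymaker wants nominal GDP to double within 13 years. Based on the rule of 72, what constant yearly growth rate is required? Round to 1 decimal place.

5.5%

72 / 13 ≈ 5.54, so about 5.5% per year.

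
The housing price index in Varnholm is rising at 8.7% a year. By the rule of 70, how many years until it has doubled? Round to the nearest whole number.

70/8.7 ≈ 8.05, so it doubles roughly every 8 years.

about 8 years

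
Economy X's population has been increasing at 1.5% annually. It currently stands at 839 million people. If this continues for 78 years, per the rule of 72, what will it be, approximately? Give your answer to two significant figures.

2600 million people

Doubling time ≈ 72/1.5 = 48.00 years.
78 years is 78/48.00 ≈ 1.63 doublings, a factor of 2^1.63 ≈ 3.10.
839 × 3.10 ≈ 2600 million people.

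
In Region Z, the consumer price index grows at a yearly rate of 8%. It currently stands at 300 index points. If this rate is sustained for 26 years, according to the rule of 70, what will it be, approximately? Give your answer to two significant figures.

Doubling time ≈ 70/8 = 8.75 years.
26 years is 26/8.75 ≈ 2.97 doublings, a factor of 2^2.97 ≈ 7.84.
300 × 7.84 ≈ 2400 index points.

approximately 2400 index points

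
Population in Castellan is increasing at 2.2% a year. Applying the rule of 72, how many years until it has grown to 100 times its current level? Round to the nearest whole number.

Doubling time ≈ 72/2.2 = 32.73 years.
100× is log₂ 100 ≈ 6.64 doublings, so ≈ 6.64 × 32.73 = 217 years.

approximately 217 years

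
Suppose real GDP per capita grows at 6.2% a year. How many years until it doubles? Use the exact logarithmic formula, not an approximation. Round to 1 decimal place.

11.5 years

t = ln(2) / ln(1 + 0.062) = 0.6931 / 0.060154 ≈ 11.52.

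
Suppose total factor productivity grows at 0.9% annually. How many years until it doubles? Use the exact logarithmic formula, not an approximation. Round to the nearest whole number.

t = ln(2) / ln(1 + 0.009) = 0.6931 / 0.008960 ≈ 77.35.
≈ 77 years.

77 years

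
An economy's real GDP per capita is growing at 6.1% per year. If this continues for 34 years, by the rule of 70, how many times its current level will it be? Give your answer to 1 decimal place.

7.8 times

Doubles every ≈ 11.48 years (70/6.1).
34 years is 2.96 doublings; 2^2.96 ≈ 7.8×.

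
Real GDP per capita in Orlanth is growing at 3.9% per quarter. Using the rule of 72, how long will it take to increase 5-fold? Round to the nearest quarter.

roughly 43 quarters

One doubling takes 72/3.9 = 18.46 quarters.
5× is log₂ 5 ≈ 2.32 doublings, so ≈ 2.32 × 18.46 = 43 quarters.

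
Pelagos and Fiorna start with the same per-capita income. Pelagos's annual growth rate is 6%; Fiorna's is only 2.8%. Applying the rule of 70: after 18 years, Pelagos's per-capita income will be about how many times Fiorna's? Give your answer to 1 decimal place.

roughly 1.8 times

Rate gap = 6% − 2.8% = 3.2 points.
The ratio doubles every 70/3.2 ≈ 21.88 years.
18/21.88 ≈ 0.82 doublings → ratio ≈ 2^0.82 ≈ 1.8.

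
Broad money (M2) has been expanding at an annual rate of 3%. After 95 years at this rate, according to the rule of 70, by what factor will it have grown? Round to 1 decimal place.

Doubles every ≈ 23.33 years (70/3).
95 years is 4.07 doublings; 2^4.07 ≈ 16.8×.

≈ 16.8 times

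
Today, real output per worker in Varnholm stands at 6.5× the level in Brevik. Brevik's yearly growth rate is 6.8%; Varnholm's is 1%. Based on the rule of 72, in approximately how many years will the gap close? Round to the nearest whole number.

around 34 years

The growth-rate gap is 6.8% − 1% = 5.8 percentage points.
So the ratio between them halves every 72/5.8 ≈ 12.41 years.
A 6.5× gap takes log₂(6.5) ≈ 2.70 halvings to close: 2.70 × 12.41 ≈ 34 years.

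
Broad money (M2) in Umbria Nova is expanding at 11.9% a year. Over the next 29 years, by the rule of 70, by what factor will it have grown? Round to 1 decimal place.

Doubling time ≈ 70/11.9 = 5.88 years.
29 years / 5.88 ≈ 4.93 doublings → factor 2^4.93 ≈ 30.5.

roughly 30.5 times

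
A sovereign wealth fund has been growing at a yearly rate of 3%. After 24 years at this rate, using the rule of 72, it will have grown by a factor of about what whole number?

around 2 times

At 3% one doubling takes ≈ 24.00 years; 24 years is 1 of them, so ×2.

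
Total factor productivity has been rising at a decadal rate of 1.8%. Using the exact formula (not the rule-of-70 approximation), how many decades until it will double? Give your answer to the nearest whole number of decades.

39 decades

t = ln(2) / ln(1 + 0.018) = 0.6931 / 0.017840 ≈ 38.85.
≈ 39 decades.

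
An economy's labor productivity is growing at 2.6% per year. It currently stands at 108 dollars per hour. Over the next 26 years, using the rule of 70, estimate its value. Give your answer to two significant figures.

It doubles every 70/2.6 ≈ 26.92 years, so 26 years is 0.97 doublings.
2^0.97 ≈ 1.96; 108 × 1.96 ≈ 210 dollars per hour.

approximately 210 dollars per hour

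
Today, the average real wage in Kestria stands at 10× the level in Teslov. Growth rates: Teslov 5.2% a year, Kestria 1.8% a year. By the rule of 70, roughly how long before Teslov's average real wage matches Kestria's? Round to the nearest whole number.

68 years

Teslov gains on Kestria at 5.2% − 1.8% = 3.4 points a year.
At that relative rate the gap halves every 70/3.4 ≈ 20.59 years.
A 10× gap takes log₂(10) ≈ 3.32 halvings to close: 3.32 × 20.59 ≈ 68 years.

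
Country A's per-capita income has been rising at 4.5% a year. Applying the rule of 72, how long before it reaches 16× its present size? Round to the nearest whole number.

about 64 years

At 4.5% it doubles every 72/4.5 ≈ 16.00 years.
16 = 2^4, so 4 doublings → 64 years.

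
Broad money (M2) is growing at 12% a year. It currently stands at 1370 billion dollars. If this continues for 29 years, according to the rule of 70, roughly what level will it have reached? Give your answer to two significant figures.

around 43000 billion dollars

It doubles every 70/12 ≈ 5.83 years, so 29 years is 4.97 doublings.
2^4.97 ≈ 31.34; 1370 × 31.34 ≈ 43000 billion dollars.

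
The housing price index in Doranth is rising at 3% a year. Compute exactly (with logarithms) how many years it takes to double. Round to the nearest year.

23 years

t = ln(2) / ln(1 + 0.03) = 0.6931 / 0.029559 ≈ 23.45.
≈ 23 years.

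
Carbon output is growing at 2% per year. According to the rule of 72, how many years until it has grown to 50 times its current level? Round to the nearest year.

around 203 years

One doubling takes 72/2 = 36.00 years.
Reaching 50× takes log₂(50) ≈ 5.64 doublings.
5.64 × 36.00 ≈ 203 years.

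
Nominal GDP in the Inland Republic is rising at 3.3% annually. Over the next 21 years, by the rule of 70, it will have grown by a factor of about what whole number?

≈ 2 times

Doubling time ≈ 70/3.3 = 21.21 years.
21/21.21 ≈ 1 doubling, so about 2^1 = 2×.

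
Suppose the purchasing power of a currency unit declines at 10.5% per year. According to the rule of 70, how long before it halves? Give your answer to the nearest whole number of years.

Falling at 10.5%, it halves about every 70/10.5 = 6.67 years.

approximately 7 years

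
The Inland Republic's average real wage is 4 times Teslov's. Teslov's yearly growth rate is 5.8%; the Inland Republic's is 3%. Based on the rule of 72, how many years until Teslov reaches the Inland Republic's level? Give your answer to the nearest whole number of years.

51 years

Teslov gains on the Inland Republic at 5.8% − 3% = 2.8 points a year.
At that relative rate the gap halves every 72/2.8 ≈ 25.71 years.
A 4 times gap closes after 2 halvings: 2 × 25.71 ≈ 51 years.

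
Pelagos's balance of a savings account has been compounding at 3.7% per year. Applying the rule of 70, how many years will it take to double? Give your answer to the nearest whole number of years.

Doubling time ≈ 70 / 3.7 = 18.92 years.

around 19 years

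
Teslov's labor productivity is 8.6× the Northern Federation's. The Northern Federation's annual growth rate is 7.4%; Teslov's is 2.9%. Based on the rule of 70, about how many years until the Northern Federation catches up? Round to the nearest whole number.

the Northern Federation gains on Teslov at 7.4% − 2.9% = 4.5 points a year.
At that relative rate the gap halves every 70/4.5 ≈ 15.56 years.
An 8.6× gap takes log₂(8.6) ≈ 3.10 halvings to close: 3.10 × 15.56 ≈ 48 years.

≈ 48 years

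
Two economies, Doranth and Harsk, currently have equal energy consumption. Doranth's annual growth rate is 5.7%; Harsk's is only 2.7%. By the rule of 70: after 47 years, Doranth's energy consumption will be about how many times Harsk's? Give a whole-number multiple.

Rate gap = 5.7% − 2.7% = 3 points.
The ratio doubles every 70/3 ≈ 23.33 years.
47/23.33 ≈ 2.01 doublings → ratio ≈ 2^2.01 ≈ 4.

roughly 4 times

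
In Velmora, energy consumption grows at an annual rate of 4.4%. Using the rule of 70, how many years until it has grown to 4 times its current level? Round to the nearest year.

Doubling time ≈ 70/4.4 = 15.91 years.
4× is 2 doublings, so 2 × 15.91 ≈ 32 years.

32 years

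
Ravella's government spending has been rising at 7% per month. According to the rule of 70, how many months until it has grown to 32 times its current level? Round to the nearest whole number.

At 7% it doubles every 70/7 ≈ 10.00 months.
32 = 2^5, so 5 doublings → 50 months.

50 months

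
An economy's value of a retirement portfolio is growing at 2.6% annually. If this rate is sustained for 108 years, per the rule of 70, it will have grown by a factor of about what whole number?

Doubling time ≈ 70/2.6 = 26.92 years.
108/26.92 ≈ 4 doublings, so about 2^4 = 16×.

16 times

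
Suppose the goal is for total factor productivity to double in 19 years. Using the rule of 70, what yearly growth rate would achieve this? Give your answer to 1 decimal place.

70 / 19 ≈ 3.68, so about 3.7% per year.

about 3.7%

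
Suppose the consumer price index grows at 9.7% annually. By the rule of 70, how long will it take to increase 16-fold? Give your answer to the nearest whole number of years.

At 9.7% it doubles every 70/9.7 ≈ 7.22 years.
Getting to 16× needs 4 doublings: 4 × 7.22 ≈ 29 years.

≈ 29 years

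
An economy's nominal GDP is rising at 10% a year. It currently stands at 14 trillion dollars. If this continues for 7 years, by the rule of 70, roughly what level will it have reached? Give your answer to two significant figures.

approximately 28 trillion dollars

It doubles every 70/10 ≈ 7.00 years, so 7 years is 1.00 doublings.
2^1.00 ≈ 2.00; 14 × 2.00 ≈ 28 trillion dollars.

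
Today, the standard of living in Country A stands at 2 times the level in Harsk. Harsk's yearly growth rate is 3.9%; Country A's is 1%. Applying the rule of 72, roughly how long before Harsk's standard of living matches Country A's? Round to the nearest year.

Harsk gains on Country A at 3.9% − 1% = 2.9 points a year.
At that relative rate the gap halves every 72/2.9 ≈ 24.83 years.
A 2 times gap closes after 1 halving: 1 × 24.83 ≈ 25 years.

about 25 years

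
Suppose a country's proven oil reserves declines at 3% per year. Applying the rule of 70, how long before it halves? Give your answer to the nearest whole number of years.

Halving time ≈ 70 / 3 = 23.33 → 23 years.

approximately 23 years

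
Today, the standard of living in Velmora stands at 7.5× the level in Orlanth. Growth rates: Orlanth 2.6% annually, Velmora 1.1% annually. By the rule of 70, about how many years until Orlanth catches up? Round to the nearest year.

around 136 years

The growth-rate gap is 2.6% − 1.1% = 1.5 percentage points.
So the ratio between them halves every 70/1.5 ≈ 46.67 years.
A 7.5× gap takes log₂(7.5) ≈ 2.91 halvings to close: 2.91 × 46.67 ≈ 136 years.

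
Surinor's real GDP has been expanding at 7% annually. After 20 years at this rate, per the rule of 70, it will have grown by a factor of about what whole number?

70/7 ≈ 10.00 years per doubling.
20 years fits 2 doublings: 2^2 = 4.

around 4 times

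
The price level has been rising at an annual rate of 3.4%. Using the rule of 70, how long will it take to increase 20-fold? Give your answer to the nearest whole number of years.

Doubling time ≈ 70/3.4 = 20.59 years.
20× is log₂ 20 ≈ 4.32 doublings, so ≈ 4.32 × 20.59 = 89 years.

around 89 years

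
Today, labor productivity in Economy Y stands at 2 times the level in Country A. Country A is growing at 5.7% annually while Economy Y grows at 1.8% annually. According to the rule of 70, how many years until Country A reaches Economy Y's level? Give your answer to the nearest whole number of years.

What matters is the difference: 3.9 pp.
Rule of 70 on the gap: the ratio halves every 70/3.9 ≈ 17.95 years.
A 2 times gap closes after 1 halving: 1 × 17.95 ≈ 18 years.

about 18 years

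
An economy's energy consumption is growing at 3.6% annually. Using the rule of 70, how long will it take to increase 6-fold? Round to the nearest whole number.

around 50 years

At 3.6% it doubles every 70/3.6 ≈ 19.44 years.
6× is log₂ 6 ≈ 2.58 doublings, so ≈ 2.58 × 19.44 = 50 years.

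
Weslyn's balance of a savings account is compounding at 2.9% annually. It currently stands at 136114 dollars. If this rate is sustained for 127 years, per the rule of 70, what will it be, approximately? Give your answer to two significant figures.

Doubling time ≈ 70/2.9 = 24.14 years.
127 years is 127/24.14 ≈ 5.26 doublings, a factor of 2^5.26 ≈ 38.32.
136114 × 38.32 ≈ 5200000 dollars.

roughly 5200000 dollars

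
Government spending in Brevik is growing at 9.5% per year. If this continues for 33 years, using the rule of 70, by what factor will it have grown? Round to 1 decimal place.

about 22.3 times

Doubling time ≈ 70/9.5 = 7.37 years.
33 years / 7.37 ≈ 4.48 doublings → factor 2^4.48 ≈ 22.3.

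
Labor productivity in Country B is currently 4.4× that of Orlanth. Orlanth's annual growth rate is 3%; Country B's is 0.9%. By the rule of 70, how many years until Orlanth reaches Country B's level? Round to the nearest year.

The growth-rate gap is 3% − 0.9% = 2.1 percentage points.
So the ratio between them halves every 70/2.1 ≈ 33.33 years.
A 4.4× gap takes log₂(4.4) ≈ 2.14 halvings to close: 2.14 × 33.33 ≈ 71 years.

≈ 71 years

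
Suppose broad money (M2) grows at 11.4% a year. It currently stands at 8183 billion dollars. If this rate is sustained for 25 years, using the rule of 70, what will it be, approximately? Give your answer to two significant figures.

about 140000 billion dollars

Doubling time ≈ 70/11.4 = 6.14 years.
25 years is 25/6.14 ≈ 4.07 doublings, a factor of 2^4.07 ≈ 16.80.
8183 × 16.80 ≈ 140000 billion dollars.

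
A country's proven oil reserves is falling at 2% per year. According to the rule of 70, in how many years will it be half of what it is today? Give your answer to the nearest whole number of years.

The rule works in reverse for decay: 70/2 ≈ 35.00 years to halve.

approximately 35 years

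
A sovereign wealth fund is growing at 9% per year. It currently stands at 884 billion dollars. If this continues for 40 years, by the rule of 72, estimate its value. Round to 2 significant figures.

around 28000 billion dollars

Doubling time ≈ 72/9 = 8.00 years.
40 years is 40/8.00 ≈ 5.00 doublings, a factor of 2^5.00 ≈ 32.00.
884 × 32.00 ≈ 28000 billion dollars.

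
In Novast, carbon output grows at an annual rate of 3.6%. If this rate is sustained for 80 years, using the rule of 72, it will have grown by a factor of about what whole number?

16 times

At 3.6% one doubling takes ≈ 20.00 years; 80 years is 4 of them, so ×16.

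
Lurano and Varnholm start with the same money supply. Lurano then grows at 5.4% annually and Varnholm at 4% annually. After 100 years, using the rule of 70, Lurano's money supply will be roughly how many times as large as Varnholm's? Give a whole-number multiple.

Only the 1.4-point difference matters.
70/1.4 ≈ 50.00 years per doubling of the ratio; 100 years gives 2.00 doublings, so ≈ 4×.

4 times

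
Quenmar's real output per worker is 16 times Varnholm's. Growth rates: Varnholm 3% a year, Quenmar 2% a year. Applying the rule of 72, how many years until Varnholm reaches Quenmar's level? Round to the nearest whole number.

What matters is the difference: 1 pp.
Rule of 72 on the gap: the ratio halves every 72/1 ≈ 72.00 years.
A 16 times gap closes after 4 halvings: 4 × 72.00 ≈ 288 years.

around 288 years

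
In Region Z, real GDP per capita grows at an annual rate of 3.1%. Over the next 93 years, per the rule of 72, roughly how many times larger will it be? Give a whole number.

Doubling time ≈ 72/3.1 = 23.23 years.
93/23.23 ≈ 4 doublings, so about 2^4 = 16×.

≈ 16 times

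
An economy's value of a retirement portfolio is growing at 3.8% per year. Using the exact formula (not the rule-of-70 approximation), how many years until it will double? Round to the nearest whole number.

19 years

t = ln(2) / ln(1 + 0.038) = 0.6931 / 0.037296 ≈ 18.58.
≈ 19 years.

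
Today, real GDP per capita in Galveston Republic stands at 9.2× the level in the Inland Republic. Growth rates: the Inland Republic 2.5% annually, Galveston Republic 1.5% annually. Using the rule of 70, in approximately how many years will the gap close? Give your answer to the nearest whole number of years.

around 224 years

the Inland Republic gains on Galveston Republic at 2.5% − 1.5% = 1 point a year.
At that relative rate the gap halves every 70/1 ≈ 70.00 years.
A 9.2× gap takes log₂(9.2) ≈ 3.20 halvings to close: 3.20 × 70.00 ≈ 224 years.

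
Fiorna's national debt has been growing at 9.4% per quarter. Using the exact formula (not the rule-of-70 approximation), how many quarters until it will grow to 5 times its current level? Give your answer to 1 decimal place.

t = ln(5) / ln(1 + 0.094) = 1.6094 / 0.089841 ≈ 17.91.

17.9 quarters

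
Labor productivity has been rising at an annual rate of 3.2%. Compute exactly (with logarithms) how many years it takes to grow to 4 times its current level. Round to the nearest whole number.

t = ln(4) / ln(1 + 0.032) = 1.3863 / 0.031499 ≈ 44.01.
≈ 44 years.

44 years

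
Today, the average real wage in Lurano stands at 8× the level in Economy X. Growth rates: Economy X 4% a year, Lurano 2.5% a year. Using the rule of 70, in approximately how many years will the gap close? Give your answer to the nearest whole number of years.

approximately 140 years

Economy X gains on Lurano at 4% − 2.5% = 1.5 points a year.
At that relative rate the gap halves every 70/1.5 ≈ 46.67 years.
An 8× gap closes after 3 halvings: 3 × 46.67 ≈ 140 years.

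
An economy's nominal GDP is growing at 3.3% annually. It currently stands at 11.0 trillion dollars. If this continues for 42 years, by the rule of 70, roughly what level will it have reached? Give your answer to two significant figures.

Doubling time ≈ 70/3.3 = 21.21 years.
42 years is 42/21.21 ≈ 1.98 doublings, a factor of 2^1.98 ≈ 3.94.
11.0 × 3.94 ≈ 43 trillion dollars.

roughly 43 trillion dollars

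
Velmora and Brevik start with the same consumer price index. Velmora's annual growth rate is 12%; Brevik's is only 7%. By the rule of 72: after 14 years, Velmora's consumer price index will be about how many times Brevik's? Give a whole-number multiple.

Rate gap = 12% − 7% = 5 points.
The ratio doubles every 72/5 ≈ 14.40 years.
14/14.40 ≈ 0.97 doublings → ratio ≈ 2^0.97 ≈ 2.

approximately 2 times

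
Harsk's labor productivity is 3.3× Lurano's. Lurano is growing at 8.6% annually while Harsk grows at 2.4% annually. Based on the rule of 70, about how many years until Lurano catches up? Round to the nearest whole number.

around 19 years

The growth-rate gap is 8.6% − 2.4% = 6.2 percentage points.
So the ratio between them halves every 70/6.2 ≈ 11.29 years.
A 3.3× gap takes log₂(3.3) ≈ 1.72 halvings to close: 1.72 × 11.29 ≈ 19 years.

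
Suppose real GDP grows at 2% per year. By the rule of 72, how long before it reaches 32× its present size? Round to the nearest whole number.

At 2% it doubles every 72/2 ≈ 36.00 years.
Getting to 32× needs 5 doublings: 5 × 36.00 ≈ 180 years.

≈ 180 years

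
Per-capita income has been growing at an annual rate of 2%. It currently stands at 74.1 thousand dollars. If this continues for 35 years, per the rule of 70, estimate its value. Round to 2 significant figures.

Doubling time ≈ 70/2 = 35.00 years.
35 years is 35/35.00 ≈ 1.00 doublings, a factor of 2^1.00 ≈ 2.00.
74.1 × 2.00 ≈ 150 thousand dollars.

roughly 150 thousand dollars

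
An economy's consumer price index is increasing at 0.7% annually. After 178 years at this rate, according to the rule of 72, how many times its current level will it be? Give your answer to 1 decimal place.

Doubling time ≈ 72/0.7 = 102.86 years.
178 years / 102.86 ≈ 1.73 doublings → factor 2^1.73 ≈ 3.3.

approximately 3.3 times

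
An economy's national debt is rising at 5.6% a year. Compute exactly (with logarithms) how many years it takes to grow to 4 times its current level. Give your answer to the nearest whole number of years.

t = ln(4) / ln(1 + 0.056) = 1.3863 / 0.054488 ≈ 25.44.
≈ 25 years.

25 years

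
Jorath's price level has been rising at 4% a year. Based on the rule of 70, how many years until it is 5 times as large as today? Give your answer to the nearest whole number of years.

At 4% it doubles every 70/4 ≈ 17.50 years.
Reaching 5× takes log₂(5) ≈ 2.32 doublings.
2.32 × 17.50 ≈ 41 years.

41 years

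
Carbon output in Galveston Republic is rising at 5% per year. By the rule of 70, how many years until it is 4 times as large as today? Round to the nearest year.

At 5% it doubles every 70/5 ≈ 14.00 years.
4 = 2^2, so 2 doublings → 28 years.

roughly 28 years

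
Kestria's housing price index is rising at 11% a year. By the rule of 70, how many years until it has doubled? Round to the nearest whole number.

At 11%, doubling takes about 70/11 = 6.36 years.

around 6 years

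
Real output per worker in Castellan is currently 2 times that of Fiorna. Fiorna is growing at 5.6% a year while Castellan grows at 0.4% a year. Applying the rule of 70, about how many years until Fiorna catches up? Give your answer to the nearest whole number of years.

The growth-rate gap is 5.6% − 0.4% = 5.2 percentage points.
So the ratio between them halves every 70/5.2 ≈ 13.46 years.
A 2 times gap closes after 1 halving: 1 × 13.46 ≈ 13 years.

≈ 13 years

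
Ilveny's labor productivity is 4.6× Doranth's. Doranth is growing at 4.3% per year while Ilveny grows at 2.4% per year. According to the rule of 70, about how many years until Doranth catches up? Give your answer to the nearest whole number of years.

81 years

Doranth gains on Ilveny at 4.3% − 2.4% = 1.9 points a year.
At that relative rate the gap halves every 70/1.9 ≈ 36.84 years.
A 4.6× gap takes log₂(4.6) ≈ 2.20 halvings to close: 2.20 × 36.84 ≈ 81 years.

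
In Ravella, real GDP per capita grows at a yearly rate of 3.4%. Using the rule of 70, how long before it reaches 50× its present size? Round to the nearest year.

≈ 116 years

Doubling time ≈ 70/3.4 = 20.59 years.
50× is log₂ 50 ≈ 5.64 doublings, so ≈ 5.64 × 20.59 = 116 years.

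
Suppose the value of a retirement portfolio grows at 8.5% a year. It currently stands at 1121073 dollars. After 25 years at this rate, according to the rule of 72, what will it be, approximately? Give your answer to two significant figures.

Doubling time ≈ 72/8.5 = 8.47 years.
25 years is 25/8.47 ≈ 2.95 doublings, a factor of 2^2.95 ≈ 7.73.
1121073 × 7.73 ≈ 8700000 dollars.

≈ 8700000 dollars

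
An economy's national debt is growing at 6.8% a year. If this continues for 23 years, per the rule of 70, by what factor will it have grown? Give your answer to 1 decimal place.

around 4.7 times

Doubles every ≈ 10.29 years (70/6.8).
23 years is 2.24 doublings; 2^2.24 ≈ 4.7×.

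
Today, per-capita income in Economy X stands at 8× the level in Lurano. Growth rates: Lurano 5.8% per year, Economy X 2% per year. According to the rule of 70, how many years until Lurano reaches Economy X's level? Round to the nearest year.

The growth-rate gap is 5.8% − 2% = 3.8 percentage points.
So the ratio between them halves every 70/3.8 ≈ 18.42 years.
An 8× gap closes after 3 halvings: 3 × 18.42 ≈ 55 years.

55 years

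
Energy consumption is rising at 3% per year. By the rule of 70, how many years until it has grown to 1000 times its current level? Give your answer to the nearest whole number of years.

about 233 years

At 3% it doubles every 70/3 ≈ 23.33 years.
Reaching 1000× takes log₂(1000) ≈ 9.97 doublings.
9.97 × 23.33 ≈ 233 years.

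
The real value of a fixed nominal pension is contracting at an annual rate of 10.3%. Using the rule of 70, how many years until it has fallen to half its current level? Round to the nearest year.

Falling at 10.3%, it halves about every 70/10.3 = 6.80 years.

roughly 7 years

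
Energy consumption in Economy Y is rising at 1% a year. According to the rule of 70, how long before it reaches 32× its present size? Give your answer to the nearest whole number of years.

around 350 years

Doubling time ≈ 70/1 = 70.00 years.
32 = 2^5, so 5 doublings → 350 years.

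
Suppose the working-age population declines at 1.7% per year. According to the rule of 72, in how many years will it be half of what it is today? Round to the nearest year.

42 years

The rule works in reverse for decay: 72/1.7 ≈ 42.35 years to halve.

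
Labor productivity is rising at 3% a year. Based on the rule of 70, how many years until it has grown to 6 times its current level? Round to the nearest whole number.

Doubling time ≈ 70/3 = 23.33 years.
Reaching 6× takes log₂(6) ≈ 2.58 doublings.
2.58 × 23.33 ≈ 60 years.

about 60 years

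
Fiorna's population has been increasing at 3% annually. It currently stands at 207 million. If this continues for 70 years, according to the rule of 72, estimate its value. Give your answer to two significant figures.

≈ 1600 million

It doubles every 72/3 ≈ 24.00 years, so 70 years is 2.92 doublings.
2^2.92 ≈ 7.57; 207 × 7.57 ≈ 1600 million.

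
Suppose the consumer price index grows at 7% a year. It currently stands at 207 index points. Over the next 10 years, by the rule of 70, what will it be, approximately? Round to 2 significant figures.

approximately 410 index points

Doubling time ≈ 70/7 = 10.00 years.
10 years is 10/10.00 ≈ 1.00 doublings, a factor of 2^1.00 ≈ 2.00.
207 × 2.00 ≈ 410 index points.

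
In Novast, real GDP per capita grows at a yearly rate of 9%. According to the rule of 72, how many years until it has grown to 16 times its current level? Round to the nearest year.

At 9% it doubles every 72/9 ≈ 8.00 years.
Getting to 16× needs 4 doublings: 4 × 8.00 ≈ 32 years.

about 32 years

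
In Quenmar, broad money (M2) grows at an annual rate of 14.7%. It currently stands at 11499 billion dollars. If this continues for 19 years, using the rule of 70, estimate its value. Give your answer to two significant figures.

It doubles every 70/14.7 ≈ 4.76 years, so 19 years is 3.99 doublings.
2^3.99 ≈ 15.89; 11499 × 15.89 ≈ 180000 billion dollars.

≈ 180000 billion dollars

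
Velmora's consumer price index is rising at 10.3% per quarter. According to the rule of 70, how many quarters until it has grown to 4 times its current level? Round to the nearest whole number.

Doubling time ≈ 70/10.3 = 6.80 quarters.
Getting to 4× needs 2 doublings: 2 × 6.80 ≈ 14 quarters.

around 14 quarters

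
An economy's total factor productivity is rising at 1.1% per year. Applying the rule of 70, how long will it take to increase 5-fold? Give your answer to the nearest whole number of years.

One doubling takes 70/1.1 = 63.64 years.
Reaching 5× takes log₂(5) ≈ 2.32 doublings.
2.32 × 63.64 ≈ 148 years.

approximately 148 years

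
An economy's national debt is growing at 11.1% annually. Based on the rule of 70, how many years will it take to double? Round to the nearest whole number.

about 6 years

At 11.1%, doubling takes about 70/11.1 = 6.31 years.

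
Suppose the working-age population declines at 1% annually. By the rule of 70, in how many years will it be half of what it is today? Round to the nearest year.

70 years

Falling at 1%, it halves about every 70/1 = 70.00 years.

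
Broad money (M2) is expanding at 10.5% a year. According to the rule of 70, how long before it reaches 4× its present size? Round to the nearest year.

about 13 years

At 10.5% it doubles every 70/10.5 ≈ 6.67 years.
4 = 2^2, so 2 doublings → 13 years.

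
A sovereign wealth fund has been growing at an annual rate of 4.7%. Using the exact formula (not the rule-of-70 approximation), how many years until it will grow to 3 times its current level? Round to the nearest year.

24 years

t = ln(3) / ln(1 + 0.047) = 1.0986 / 0.045929 ≈ 23.92.
≈ 24 years.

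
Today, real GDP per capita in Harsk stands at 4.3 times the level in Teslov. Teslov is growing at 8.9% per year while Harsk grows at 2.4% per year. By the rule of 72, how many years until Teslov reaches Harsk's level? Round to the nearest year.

approximately 23 years

The growth-rate gap is 8.9% − 2.4% = 6.5 percentage points.
So the ratio between them halves every 72/6.5 ≈ 11.08 years.
A 4.3 times gap takes log₂(4.3) ≈ 2.10 halvings to close: 2.10 × 11.08 ≈ 23 years.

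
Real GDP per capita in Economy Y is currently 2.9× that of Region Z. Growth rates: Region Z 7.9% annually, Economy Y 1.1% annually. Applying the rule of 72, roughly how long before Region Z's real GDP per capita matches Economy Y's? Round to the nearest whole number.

≈ 16 years

Region Z gains on Economy Y at 7.9% − 1.1% = 6.8 points a year.
At that relative rate the gap halves every 72/6.8 ≈ 10.59 years.
A 2.9× gap takes log₂(2.9) ≈ 1.54 halvings to close: 1.54 × 10.59 ≈ 16 years.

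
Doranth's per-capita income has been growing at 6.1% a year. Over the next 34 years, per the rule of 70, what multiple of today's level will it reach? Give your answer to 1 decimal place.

about 7.8 times

Doubles every ≈ 11.48 years (70/6.1).
34 years is 2.96 doublings; 2^2.96 ≈ 7.8×.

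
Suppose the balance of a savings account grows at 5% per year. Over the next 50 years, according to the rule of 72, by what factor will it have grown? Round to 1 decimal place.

about 11.1 times

Doubling time ≈ 72/5 = 14.40 years.
50 years / 14.40 ≈ 3.47 doublings → factor 2^3.47 ≈ 11.1.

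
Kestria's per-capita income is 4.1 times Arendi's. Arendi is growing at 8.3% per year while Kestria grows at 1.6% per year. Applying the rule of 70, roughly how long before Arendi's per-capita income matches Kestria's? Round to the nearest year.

Arendi gains on Kestria at 8.3% − 1.6% = 6.7 points a year.
At that relative rate the gap halves every 70/6.7 ≈ 10.45 years.
A 4.1 times gap takes log₂(4.1) ≈ 2.04 halvings to close: 2.04 × 10.45 ≈ 21 years.

about 21 years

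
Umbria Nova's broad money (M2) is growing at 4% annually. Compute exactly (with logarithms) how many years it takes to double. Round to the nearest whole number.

18 years

t = ln(2) / ln(1 + 0.04) = 0.6931 / 0.039221 ≈ 17.67.
≈ 18 years.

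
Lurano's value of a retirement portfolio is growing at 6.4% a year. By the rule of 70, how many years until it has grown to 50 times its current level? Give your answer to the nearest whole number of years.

approximately 62 years

Doubling time ≈ 70/6.4 = 10.94 years.
50× is log₂ 50 ≈ 5.64 doublings, so ≈ 5.64 × 10.94 = 62 years.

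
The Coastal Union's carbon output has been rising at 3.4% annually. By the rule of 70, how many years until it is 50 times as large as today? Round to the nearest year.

about 116 years

Doubling time ≈ 70/3.4 = 20.59 years.
Reaching 50× takes log₂(50) ≈ 5.64 doublings.
5.64 × 20.59 ≈ 116 years.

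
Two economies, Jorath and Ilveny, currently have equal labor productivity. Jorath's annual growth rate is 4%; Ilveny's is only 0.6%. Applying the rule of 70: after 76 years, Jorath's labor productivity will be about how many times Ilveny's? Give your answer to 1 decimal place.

Rate gap = 4% − 0.6% = 3.4 points.
The ratio doubles every 70/3.4 ≈ 20.59 years.
76/20.59 ≈ 3.69 doublings → ratio ≈ 2^3.69 ≈ 12.9.

roughly 12.9 times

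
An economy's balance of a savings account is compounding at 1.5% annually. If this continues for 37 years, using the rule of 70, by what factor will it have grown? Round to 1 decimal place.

Doubling time ≈ 70/1.5 = 46.67 years.
37 years / 46.67 ≈ 0.79 doublings → factor 2^0.79 ≈ 1.7.

≈ 1.7 times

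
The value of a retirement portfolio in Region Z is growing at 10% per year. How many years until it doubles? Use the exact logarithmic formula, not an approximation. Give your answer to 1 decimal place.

7.3 years

t = ln(2) / ln(1 + 0.1) = 0.6931 / 0.095310 ≈ 7.27.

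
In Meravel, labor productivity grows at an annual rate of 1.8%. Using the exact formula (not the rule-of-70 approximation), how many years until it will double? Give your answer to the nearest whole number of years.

39 years

t = ln(2) / ln(1 + 0.018) = 0.6931 / 0.017840 ≈ 38.85.
≈ 39 years.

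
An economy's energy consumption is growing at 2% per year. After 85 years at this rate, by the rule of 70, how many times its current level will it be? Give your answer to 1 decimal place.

about 5.4 times

Doubles every ≈ 35.00 years (70/2).
85 years is 2.43 doublings; 2^2.43 ≈ 5.4×.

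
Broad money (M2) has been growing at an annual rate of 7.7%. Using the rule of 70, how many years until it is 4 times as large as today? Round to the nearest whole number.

about 18 years

At 7.7% it doubles every 70/7.7 ≈ 9.09 years.
4× is 2 doublings, so 2 × 9.09 ≈ 18 years.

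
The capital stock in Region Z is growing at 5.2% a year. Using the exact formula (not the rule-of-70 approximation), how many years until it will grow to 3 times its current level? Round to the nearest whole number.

22 years

t = ln(3) / ln(1 + 0.052) = 1.0986 / 0.050693 ≈ 21.67.
≈ 22 years.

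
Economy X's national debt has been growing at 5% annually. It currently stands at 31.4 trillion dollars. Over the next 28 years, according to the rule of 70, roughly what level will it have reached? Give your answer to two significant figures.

around 130 trillion dollars

It doubles every 70/5 ≈ 14.00 years, so 28 years is 2.00 doublings.
2^2.00 ≈ 4.00; 31.4 × 4.00 ≈ 130 trillion dollars.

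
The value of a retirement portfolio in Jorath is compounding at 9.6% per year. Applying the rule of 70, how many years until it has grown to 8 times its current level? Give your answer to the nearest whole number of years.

One doubling takes 70/9.6 = 7.29 years.
8 = 2^3, so 3 doublings → 22 years.

≈ 22 years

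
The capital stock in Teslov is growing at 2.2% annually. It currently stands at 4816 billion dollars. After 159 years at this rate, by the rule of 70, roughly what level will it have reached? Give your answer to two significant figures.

about 150000 billion dollars

It doubles every 70/2.2 ≈ 31.82 years, so 159 years is 5.00 doublings.
2^5.00 ≈ 32.00; 4816 × 32.00 ≈ 150000 billion dollars.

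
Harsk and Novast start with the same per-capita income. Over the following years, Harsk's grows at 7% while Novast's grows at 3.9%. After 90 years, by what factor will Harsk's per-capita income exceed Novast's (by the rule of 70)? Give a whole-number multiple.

around 16 times

Only the 3.1-point difference matters.
70/3.1 ≈ 22.58 years per doubling of the ratio; 90 years gives 3.99 doublings, so ≈ 16×.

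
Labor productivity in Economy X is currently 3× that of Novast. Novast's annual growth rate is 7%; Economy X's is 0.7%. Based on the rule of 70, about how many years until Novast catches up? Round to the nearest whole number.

18 years

The growth-rate gap is 7% − 0.7% = 6.3 percentage points.
So the ratio between them halves every 70/6.3 ≈ 11.11 years.
A 3× gap takes log₂(3) ≈ 1.58 halvings to close: 1.58 × 11.11 ≈ 18 years.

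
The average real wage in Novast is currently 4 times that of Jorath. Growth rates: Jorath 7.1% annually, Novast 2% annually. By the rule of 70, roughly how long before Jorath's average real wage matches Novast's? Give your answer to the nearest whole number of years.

The growth-rate gap is 7.1% − 2% = 5.1 percentage points.
So the ratio between them halves every 70/5.1 ≈ 13.73 years.
A 4 times gap closes after 2 halvings: 2 × 13.73 ≈ 27 years.

27 years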